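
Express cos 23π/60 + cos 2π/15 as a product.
cos 23π/60 + cos 2π/15 = 2 cos(31π/120) cos(π/8)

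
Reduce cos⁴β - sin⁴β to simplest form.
cos⁴β - sin⁴β = cos(2β) (using Factoring + double angle)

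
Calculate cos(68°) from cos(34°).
cos(68°) = cos²34° - sin²34° = 0.3746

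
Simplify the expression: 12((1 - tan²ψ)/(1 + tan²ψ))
12((1 - tan²ψ)/(1 + tan²ψ)) = 12(cos(2ψ)) (using Double angle)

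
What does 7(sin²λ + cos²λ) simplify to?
7(sin²λ + cos²λ) = 7 (using Pythagorean identity)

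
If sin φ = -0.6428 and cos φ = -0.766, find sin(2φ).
sin(2φ) = 2 sin φ cos φ = 0.9848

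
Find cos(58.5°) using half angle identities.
cos(58.5°) = √((1 + cos 117°)/2) = 0.5225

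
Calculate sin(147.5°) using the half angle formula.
sin(147.5°) = √((1 - cos 295°)/2) = 0.5373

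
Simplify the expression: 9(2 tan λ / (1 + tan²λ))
9(2 tan λ / (1 + tan²λ)) = 9(sin(2λ)) (using Double angle)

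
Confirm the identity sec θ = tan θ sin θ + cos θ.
RHS = sin²θ/cos θ + cos θ = (sin²θ + cos²θ)/cos θ = 1/cos θ = sec θ = LHS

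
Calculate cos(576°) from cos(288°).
cos(576°) = cos²288° - sin²288° = -0.809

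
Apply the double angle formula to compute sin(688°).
sin(688°) = 2 sin 344° cos 344° = -0.5299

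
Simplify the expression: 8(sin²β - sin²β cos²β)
8(sin²β - sin²β cos²β) = 8(sin⁴β) (using Factoring)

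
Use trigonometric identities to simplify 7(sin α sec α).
7(sin α sec α) = 7(tan α) (using Reciprocal + quotient)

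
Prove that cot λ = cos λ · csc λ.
RHS = cos λ · (1/sin λ) = cos λ/sin λ = cot λ = LHS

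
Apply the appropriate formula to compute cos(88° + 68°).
cos(88° + 68°) = cos 88° cos 68° - sin 88° sin 68° = -0.9135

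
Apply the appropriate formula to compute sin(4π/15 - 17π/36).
sin(4π/15 - 17π/36) = sin 4π/15 cos 17π/36 - cos 4π/15 sin 17π/36 = -0.6018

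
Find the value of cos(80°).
cos(80°) = 0.1736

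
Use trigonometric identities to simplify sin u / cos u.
sin u / cos u = tan u (using Quotient identity)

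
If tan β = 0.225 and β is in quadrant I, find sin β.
sin β = 0.2195 (using tan²β + 1 = sec²β)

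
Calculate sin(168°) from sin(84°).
sin(168°) = 2 sin 84° cos 84° = 0.2079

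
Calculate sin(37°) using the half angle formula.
sin(37°) = √((1 - cos 74°)/2) = 0.6018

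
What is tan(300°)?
tan(300°) = -√3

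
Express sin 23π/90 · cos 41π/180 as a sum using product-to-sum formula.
sin 23π/90 cos 41π/180 = (1/2)[sin(23π/90+41π/180) + sin(23π/90-41π/180)]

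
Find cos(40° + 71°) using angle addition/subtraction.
cos(40° + 71°) = cos 40° cos 71° - sin 40° sin 71° = -0.3584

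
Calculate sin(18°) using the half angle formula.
sin(18°) = √((1 - cos 36°)/2) = 0.309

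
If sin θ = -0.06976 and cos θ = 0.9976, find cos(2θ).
cos(2θ) = cos²θ - sin²θ = 0.9903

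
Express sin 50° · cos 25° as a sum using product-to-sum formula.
sin 50° cos 25° = (1/2)[sin(50°+25°) + sin(50°-25°)]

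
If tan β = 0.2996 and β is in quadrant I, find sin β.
sin β = 0.287 (using tan²β + 1 = sec²β)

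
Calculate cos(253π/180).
cos(253π/180) = -0.2924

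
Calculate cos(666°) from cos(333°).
cos(666°) = 1 - 2sin²333° = 0.5878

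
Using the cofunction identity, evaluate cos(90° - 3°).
cos(90° - 3°) = sin(3°) = 0.05234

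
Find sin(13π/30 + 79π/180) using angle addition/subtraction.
sin(13π/30 + 79π/180) = sin 13π/30 cos 79π/180 + cos 13π/30 sin 79π/180 = 0.3907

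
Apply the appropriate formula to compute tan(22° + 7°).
tan(22° + 7°) = (tan 22° + tan 7°)/(1 - tan 22° tan 7°) = 0.5543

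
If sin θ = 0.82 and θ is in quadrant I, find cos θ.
cos θ = 0.5724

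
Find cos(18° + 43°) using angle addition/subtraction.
cos(18° + 43°) = cos 18° cos 43° - sin 18° sin 43° = 0.4848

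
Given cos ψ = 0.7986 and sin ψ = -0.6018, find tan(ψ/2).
tan(ψ/2) = sin ψ / (1 + cos ψ) = -0.3346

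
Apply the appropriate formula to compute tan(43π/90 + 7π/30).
tan(43π/90 + 7π/30) = (tan 43π/90 + tan 7π/30)/(1 - tan 43π/90 tan 7π/30) = -1.28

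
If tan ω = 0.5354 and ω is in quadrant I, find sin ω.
sin ω = 0.472 (using tan²ω + 1 = sec²ω)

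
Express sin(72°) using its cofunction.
sin(72°) = cos(90° - 72°) = cos(18°)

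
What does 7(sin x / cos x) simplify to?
7(sin x / cos x) = 7(tan x) (using Quotient identity)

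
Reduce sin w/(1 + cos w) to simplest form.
sin w/(1 + cos w) = tan(w/2) (using Half angle)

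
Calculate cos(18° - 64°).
cos(18° - 64°) = cos 18° cos 64° + sin 18° sin 64° = 0.6947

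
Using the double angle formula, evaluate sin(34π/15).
sin(34π/15) = 2 sin 17π/15 cos 17π/15 = 0.7431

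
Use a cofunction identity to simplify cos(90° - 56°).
cos(90° - 56°) = sin(56°)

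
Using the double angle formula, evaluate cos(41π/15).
cos(41π/15) = cos²41π/30 - sin²41π/30 = -0.6691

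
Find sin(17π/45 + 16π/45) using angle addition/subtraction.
sin(17π/45 + 16π/45) = sin 17π/45 cos 16π/45 + cos 17π/45 sin 16π/45 = 0.7431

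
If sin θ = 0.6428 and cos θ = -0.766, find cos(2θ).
cos(2θ) = cos²θ - sin²θ = 0.1736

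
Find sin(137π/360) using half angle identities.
sin(137π/360) = √((1 - cos 137π/180)/2) = 0.9304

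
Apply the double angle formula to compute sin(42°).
sin(42°) = 2 sin 21° cos 21° = 0.6691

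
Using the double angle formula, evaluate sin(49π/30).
sin(49π/30) = 2 sin 49π/60 cos 49π/60 = -0.9135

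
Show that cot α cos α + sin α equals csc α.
LHS = cos²α/sin α + sin α = (cos²α + sin²α)/sin α = 1/sin α = csc α = RHS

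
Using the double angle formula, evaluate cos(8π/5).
cos(8π/5) = cos²4π/5 - sin²4π/5 = 0.309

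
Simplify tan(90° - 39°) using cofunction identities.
tan(90° - 39°) = cot(39°)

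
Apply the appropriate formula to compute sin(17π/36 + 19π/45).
sin(17π/36 + 19π/45) = sin 17π/36 cos 19π/45 + cos 17π/36 sin 19π/45 = 0.3256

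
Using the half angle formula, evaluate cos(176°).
cos(176°) = -√((1 + cos 352°)/2) = -0.9976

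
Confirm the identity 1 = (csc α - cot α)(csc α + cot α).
RHS = csc²α - cot²α = (1 + cot²α) - cot²α = 1 = LHS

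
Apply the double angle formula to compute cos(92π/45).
cos(92π/45) = cos²46π/45 - sin²46π/45 = 0.9903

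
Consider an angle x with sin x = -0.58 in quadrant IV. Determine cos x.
cos x = √(1 - sin²x) = 0.8146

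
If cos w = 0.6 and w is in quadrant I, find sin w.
sin w = 0.8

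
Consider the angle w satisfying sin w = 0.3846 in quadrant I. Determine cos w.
cos w = √(1 - sin²w) = 0.9231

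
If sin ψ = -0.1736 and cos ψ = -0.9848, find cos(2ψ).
cos(2ψ) = cos²ψ - sin²ψ = 0.9397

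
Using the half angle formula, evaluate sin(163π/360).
sin(163π/360) = √((1 - cos 163π/180)/2) = 0.989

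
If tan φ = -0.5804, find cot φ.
cot φ = 1/tan φ = -1.723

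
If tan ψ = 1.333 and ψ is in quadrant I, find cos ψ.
cos ψ = 0.6001 (using tan²ψ + 1 = sec²ψ)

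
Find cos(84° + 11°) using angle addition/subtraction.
cos(84° + 11°) = cos 84° cos 11° - sin 84° sin 11° = -0.08716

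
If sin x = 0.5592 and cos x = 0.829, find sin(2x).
sin(2x) = 2 sin x cos x = 0.9272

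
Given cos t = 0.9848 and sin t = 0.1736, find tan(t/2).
tan(t/2) = sin t / (1 + cos t) = 0.08746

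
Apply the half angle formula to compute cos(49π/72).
cos(49π/72) = -√((1 + cos 49π/36)/2) = -0.5373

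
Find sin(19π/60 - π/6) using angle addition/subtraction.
sin(19π/60 - π/6) = sin 19π/60 cos π/6 - cos 19π/60 sin π/6 = 0.454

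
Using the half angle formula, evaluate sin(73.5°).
sin(73.5°) = √((1 - cos 147°)/2) = 0.9588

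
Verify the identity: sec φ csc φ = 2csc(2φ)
RHS = 2/sin(2φ) = 2/(2 sin φ cos φ) = 1/(sin φ cos φ) = (1/cos φ)(1/sin φ) = sec φ csc φ = LHS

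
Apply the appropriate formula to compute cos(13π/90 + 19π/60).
cos(13π/90 + 19π/60) = cos 13π/90 cos 19π/60 - sin 13π/90 sin 19π/60 = 0.1219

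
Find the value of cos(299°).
cos(299°) = 0.4848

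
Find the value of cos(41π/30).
cos(41π/30) = -0.4067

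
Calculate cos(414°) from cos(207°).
cos(414°) = cos²207° - sin²207° = 0.5878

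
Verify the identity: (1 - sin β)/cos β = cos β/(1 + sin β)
LHS = (1 - sin β)(1 + sin β) / (cos β(1 + sin β)) = (1 - sin²β) / (cos β(1 + sin β)) = cos²β / (cos β(1 + sin β)) = cos β/(1 + sin β) = RHS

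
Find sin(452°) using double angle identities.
sin(452°) = 2 sin 226° cos 226° = 0.9994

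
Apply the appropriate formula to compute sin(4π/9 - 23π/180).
sin(4π/9 - 23π/180) = sin 4π/9 cos 23π/180 - cos 4π/9 sin 23π/180 = 0.8387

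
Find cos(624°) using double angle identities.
cos(624°) = cos²312° - sin²312° = -0.1045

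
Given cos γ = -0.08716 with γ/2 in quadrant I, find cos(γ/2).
cos(γ/2) = ±√((1 + cos γ)/2); positive since γ/2 ∈ QI, so cos(γ/2) = 0.6756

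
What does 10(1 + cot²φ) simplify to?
10(1 + cot²φ) = 10(csc²φ) (using Pythagorean identity)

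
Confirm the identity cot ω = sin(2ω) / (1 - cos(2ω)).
RHS = 2 sin ω cos ω / (2sin²ω) = cos ω/sin ω = cot ω = LHS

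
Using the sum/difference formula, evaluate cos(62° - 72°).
cos(62° - 72°) = cos 62° cos 72° + sin 62° sin 72° = 0.9848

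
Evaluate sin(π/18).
sin(π/18) = 0.1736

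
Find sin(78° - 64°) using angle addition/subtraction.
sin(78° - 64°) = sin 78° cos 64° - cos 78° sin 64° = 0.2419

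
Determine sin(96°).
sin(96°) = 0.9945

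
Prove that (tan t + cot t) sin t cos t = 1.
LHS = (sin t/cos t + cos t/sin t) sin t cos t = ((sin²t + cos²t)/(sin t cos t)) · sin t cos t = sin²t + cos²t = 1 = RHS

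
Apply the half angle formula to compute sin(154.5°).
sin(154.5°) = √((1 - cos 309°)/2) = 0.4305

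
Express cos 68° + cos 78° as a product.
cos 68° + cos 78° = 2 cos(73°) cos(-5°)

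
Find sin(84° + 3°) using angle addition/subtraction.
sin(84° + 3°) = sin 84° cos 3° + cos 84° sin 3° = 0.9986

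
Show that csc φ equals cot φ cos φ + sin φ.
RHS = cos²φ/sin φ + sin φ = (cos²φ + sin²φ)/sin φ = 1/sin φ = csc φ = LHS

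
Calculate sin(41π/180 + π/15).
sin(41π/180 + π/15) = sin 41π/180 cos π/15 + cos 41π/180 sin π/15 = 0.7986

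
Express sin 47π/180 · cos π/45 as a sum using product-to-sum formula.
sin 47π/180 cos π/45 = (1/2)[sin(47π/180+π/45) + sin(47π/180-π/45)]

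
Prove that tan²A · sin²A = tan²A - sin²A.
RHS = sin²A/cos²A - sin²A = sin²A(1/cos²A - 1) = sin²A · (1 - cos²A)/cos²A = sin²A · sin²A/cos²A = sin²A · tan²A = LHS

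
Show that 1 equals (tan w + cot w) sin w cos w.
RHS = (sin w/cos w + cos w/sin w) sin w cos w = ((sin²w + cos²w)/(sin w cos w)) · sin w cos w = sin²w + cos²w = 1 = LHS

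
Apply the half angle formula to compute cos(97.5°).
cos(97.5°) = -√((1 + cos 195°)/2) = -0.1305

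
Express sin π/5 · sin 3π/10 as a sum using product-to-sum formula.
sin π/5 sin 3π/10 = (1/2)[cos(π/5-3π/10) - cos(π/5+3π/10)]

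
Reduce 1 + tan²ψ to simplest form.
1 + tan²ψ = sec²ψ (using Pythagorean identity)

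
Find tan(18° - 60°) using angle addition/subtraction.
tan(18° - 60°) = (tan 18° - tan 60°)/(1 + tan 18° tan 60°) = -0.9004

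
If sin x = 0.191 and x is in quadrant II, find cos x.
cos x = -0.9816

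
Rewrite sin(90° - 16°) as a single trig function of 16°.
sin(90° - 16°) = cos(16°)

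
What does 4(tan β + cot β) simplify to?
4(tan β + cot β) = 4(sec β csc β) (using Quotient identities)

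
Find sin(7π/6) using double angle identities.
sin(7π/6) = 2 sin 7π/12 cos 7π/12 = -1/2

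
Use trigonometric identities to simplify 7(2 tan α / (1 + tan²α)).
7(2 tan α / (1 + tan²α)) = 7(sin(2α)) (using Double angle)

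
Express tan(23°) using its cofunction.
tan(23°) = cot(90° - 23°) = cot(67°)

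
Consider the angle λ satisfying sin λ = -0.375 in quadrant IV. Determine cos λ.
cos λ = √(1 - sin²λ) = 0.927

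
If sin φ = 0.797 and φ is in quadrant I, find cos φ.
cos φ = 0.604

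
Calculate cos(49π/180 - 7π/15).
cos(49π/180 - 7π/15) = cos 49π/180 cos 7π/15 + sin 49π/180 sin 7π/15 = 0.8192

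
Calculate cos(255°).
cos(255°) = -(√6-√2)/4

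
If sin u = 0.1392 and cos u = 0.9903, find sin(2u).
sin(2u) = 2 sin u cos u = 0.2757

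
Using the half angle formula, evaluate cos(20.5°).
cos(20.5°) = √((1 + cos 41°)/2) = 0.9367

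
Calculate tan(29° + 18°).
tan(29° + 18°) = (tan 29° + tan 18°)/(1 - tan 29° tan 18°) = 1.072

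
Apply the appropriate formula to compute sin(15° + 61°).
sin(15° + 61°) = sin 15° cos 61° + cos 15° sin 61° = 0.9703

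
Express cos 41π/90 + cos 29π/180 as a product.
cos 41π/90 + cos 29π/180 = 2 cos(37π/120) cos(53π/360)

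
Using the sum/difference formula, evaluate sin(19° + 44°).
sin(19° + 44°) = sin 19° cos 44° + cos 19° sin 44° = 0.891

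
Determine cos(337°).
cos(337°) = 0.9205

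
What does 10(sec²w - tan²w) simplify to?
10(sec²w - tan²w) = 10 (using Pythagorean identity)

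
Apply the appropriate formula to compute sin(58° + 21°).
sin(58° + 21°) = sin 58° cos 21° + cos 58° sin 21° = 0.9816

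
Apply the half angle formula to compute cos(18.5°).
cos(18.5°) = √((1 + cos 37°)/2) = 0.9483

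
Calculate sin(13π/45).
sin(13π/45) = 0.788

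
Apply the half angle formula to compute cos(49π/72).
cos(49π/72) = -√((1 + cos 49π/36)/2) = -0.5373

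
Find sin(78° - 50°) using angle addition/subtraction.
sin(78° - 50°) = sin 78° cos 50° - cos 78° sin 50° = 0.4695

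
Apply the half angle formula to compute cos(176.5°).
cos(176.5°) = -√((1 + cos 353°)/2) = -0.9981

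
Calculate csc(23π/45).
csc(23π/45) = 1.001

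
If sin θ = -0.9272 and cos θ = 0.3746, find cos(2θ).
cos(2θ) = cos²θ - sin²θ = -0.7194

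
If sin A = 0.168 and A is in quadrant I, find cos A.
cos A = 0.9858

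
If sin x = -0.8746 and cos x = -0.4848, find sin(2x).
sin(2x) = 2 sin x cos x = 0.848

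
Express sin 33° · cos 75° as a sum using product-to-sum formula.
sin 33° cos 75° = (1/2)[sin(33°+75°) + sin(33°-75°)]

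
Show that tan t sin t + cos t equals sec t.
LHS = sin²t/cos t + cos t = (sin²t + cos²t)/cos t = 1/cos t = sec t = RHS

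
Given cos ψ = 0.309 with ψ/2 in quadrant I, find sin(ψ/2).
sin(ψ/2) = ±√((1 - cos ψ)/2); positive since ψ/2 ∈ QI, so sin(ψ/2) = 0.5878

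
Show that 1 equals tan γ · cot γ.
RHS = (sin γ/cos γ) · (cos γ/sin γ) = 1 = LHS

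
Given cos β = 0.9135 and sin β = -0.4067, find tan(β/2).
tan(β/2) = sin β / (1 + cos β) = -0.2125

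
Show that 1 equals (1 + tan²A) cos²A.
RHS = sec²A · cos²A = (1/cos²A) · cos²A = 1 = LHS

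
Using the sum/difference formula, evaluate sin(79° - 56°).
sin(79° - 56°) = sin 79° cos 56° - cos 79° sin 56° = 0.3907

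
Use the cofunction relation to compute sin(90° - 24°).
sin(90° - 24°) = cos(24°) = 0.9135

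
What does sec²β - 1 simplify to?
sec²β - 1 = tan²β (using Pythagorean identity)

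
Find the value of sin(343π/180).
sin(343π/180) = -0.2924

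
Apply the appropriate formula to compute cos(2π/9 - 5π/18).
cos(2π/9 - 5π/18) = cos 2π/9 cos 5π/18 + sin 2π/9 sin 5π/18 = 0.9848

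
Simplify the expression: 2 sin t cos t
2 sin t cos t = sin(2t) (using Double angle)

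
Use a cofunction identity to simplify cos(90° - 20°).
cos(90° - 20°) = sin(20°)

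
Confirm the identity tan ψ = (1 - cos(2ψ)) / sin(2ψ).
RHS = 2sin²ψ / (2 sin ψ cos ψ) = sin ψ/cos ψ = tan ψ = LHS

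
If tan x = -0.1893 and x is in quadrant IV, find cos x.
cos x = 0.9826 (using tan²x + 1 = sec²x)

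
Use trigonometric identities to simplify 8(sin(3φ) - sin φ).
8(sin(3φ) - sin φ) = 8(2 cos(2φ) sin φ) (using Sum-to-product)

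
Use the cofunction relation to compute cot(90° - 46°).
cot(90° - 46°) = tan(46°) = 1.036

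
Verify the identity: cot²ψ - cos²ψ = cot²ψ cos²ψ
LHS = cos²ψ/sin²ψ - cos²ψ = cos²ψ(1/sin²ψ - 1) = cos²ψ · (1 - sin²ψ)/sin²ψ = cos²ψ · cos²ψ/sin²ψ = cos²ψ · cot²ψ = RHS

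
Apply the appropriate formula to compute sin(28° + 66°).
sin(28° + 66°) = sin 28° cos 66° + cos 28° sin 66° = 0.9976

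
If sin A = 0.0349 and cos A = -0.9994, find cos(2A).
cos(2A) = cos²A - sin²A = 0.9976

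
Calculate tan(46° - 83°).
tan(46° - 83°) = (tan 46° - tan 83°)/(1 + tan 46° tan 83°) = -0.7536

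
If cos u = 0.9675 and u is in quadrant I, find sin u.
sin u = 0.2529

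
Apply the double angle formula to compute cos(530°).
cos(530°) = cos²265° - sin²265° = -0.9848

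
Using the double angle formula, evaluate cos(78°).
cos(78°) = cos²39° - sin²39° = 0.2079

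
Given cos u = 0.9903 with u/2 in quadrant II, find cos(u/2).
cos(u/2) = ±√((1 + cos u)/2); negative since u/2 ∈ QII, so cos(u/2) = -0.9976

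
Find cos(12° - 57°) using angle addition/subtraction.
cos(12° - 57°) = cos 12° cos 57° + sin 12° sin 57° = √2/2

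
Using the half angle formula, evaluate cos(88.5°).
cos(88.5°) = √((1 + cos 177°)/2) = 0.02618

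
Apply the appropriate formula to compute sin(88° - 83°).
sin(88° - 83°) = sin 88° cos 83° - cos 88° sin 83° = 0.08716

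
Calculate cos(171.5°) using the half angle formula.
cos(171.5°) = -√((1 + cos 343°)/2) = -0.989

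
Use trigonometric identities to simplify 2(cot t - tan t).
2(cot t - tan t) = 2(2 cot(2t)) (using Double angle)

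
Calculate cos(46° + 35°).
cos(46° + 35°) = cos 46° cos 35° - sin 46° sin 35° = 0.1564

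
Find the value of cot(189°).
cot(189°) = 6.314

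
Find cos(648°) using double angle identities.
cos(648°) = cos²324° - sin²324° = 0.309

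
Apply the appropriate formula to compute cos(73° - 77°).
cos(73° - 77°) = cos 73° cos 77° + sin 73° sin 77° = 0.9976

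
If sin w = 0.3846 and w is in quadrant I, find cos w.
cos w = 0.9231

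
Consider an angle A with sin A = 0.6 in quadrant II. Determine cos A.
cos A = ±√(1 - sin²A) = -0.8 (negative in QII)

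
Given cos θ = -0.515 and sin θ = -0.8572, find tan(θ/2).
tan(θ/2) = sin θ / (1 + cos θ) = -1.767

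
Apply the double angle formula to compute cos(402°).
cos(402°) = 2cos²201° - 1 = 0.7431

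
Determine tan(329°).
tan(329°) = -0.6009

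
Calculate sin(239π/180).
sin(239π/180) = -0.8572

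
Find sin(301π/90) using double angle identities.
sin(301π/90) = 2 sin 301π/180 cos 301π/180 = -0.8829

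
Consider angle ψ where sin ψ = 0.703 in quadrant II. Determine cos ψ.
cos ψ = ±√(1 - sin²ψ) = -0.7112 (negative in QII)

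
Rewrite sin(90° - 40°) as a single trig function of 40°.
sin(90° - 40°) = cos(40°)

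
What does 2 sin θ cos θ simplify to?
2 sin θ cos θ = sin(2θ) (using Double angle)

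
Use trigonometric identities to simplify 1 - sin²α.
1 - sin²α = cos²α (using Pythagorean identity)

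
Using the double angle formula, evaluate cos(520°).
cos(520°) = cos²260° - sin²260° = -0.9397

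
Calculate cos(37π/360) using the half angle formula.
cos(37π/360) = √((1 + cos 37π/180)/2) = 0.9483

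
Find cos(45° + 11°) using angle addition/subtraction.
cos(45° + 11°) = cos 45° cos 11° - sin 45° sin 11° = 0.5592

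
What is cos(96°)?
cos(96°) = -0.1045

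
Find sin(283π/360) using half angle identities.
sin(283π/360) = √((1 - cos 283π/180)/2) = 0.6225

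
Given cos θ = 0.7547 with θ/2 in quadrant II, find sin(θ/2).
sin(θ/2) = ±√((1 - cos θ)/2); positive since θ/2 ∈ QII, so sin(θ/2) = 0.3502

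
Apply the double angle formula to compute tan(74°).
tan(74°) = 2 tan 37° / (1 - tan²37°) = 3.487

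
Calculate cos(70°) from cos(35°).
cos(70°) = cos²35° - sin²35° = 0.342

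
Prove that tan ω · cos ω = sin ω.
LHS = (sin ω/cos ω) · cos ω = sin ω = RHS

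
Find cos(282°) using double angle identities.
cos(282°) = cos²141° - sin²141° = 0.2079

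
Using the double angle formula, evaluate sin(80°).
sin(80°) = 2 sin 40° cos 40° = 0.9848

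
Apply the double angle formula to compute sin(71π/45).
sin(71π/45) = 2 sin 71π/90 cos 71π/90 = -0.9703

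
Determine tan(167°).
tan(167°) = -0.2309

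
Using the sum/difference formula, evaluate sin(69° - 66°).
sin(69° - 66°) = sin 69° cos 66° - cos 69° sin 66° = 0.05234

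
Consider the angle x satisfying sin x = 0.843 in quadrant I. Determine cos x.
cos x = √(1 - sin²x) = 0.5379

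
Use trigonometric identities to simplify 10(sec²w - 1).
10(sec²w - 1) = 10(tan²w) (using Pythagorean identity)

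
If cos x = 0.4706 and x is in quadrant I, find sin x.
sin x = 0.8823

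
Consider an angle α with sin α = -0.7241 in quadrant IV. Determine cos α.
cos α = √(1 - sin²α) = 0.6897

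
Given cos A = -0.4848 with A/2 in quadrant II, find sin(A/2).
sin(A/2) = ±√((1 - cos A)/2); positive since A/2 ∈ QII, so sin(A/2) = 0.8616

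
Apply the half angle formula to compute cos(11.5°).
cos(11.5°) = √((1 + cos 23°)/2) = 0.9799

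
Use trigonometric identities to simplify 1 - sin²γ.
1 - sin²γ = cos²γ (using Pythagorean identity)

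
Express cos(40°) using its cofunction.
cos(40°) = sin(90° - 40°) = sin(50°)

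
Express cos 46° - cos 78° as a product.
cos 46° - cos 78° = -2 sin(62°) sin(-16°)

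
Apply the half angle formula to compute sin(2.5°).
sin(2.5°) = √((1 - cos 5°)/2) = 0.04362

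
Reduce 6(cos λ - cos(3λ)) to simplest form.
6(cos λ - cos(3λ)) = 6(2 sin(2λ) sin λ) (using Sum-to-product)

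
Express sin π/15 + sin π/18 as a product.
sin π/15 + sin π/18 = 2 sin(11π/180) cos(π/180)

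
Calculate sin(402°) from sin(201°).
sin(402°) = 2 sin 201° cos 201° = 0.6691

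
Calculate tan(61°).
tan(61°) = 1.804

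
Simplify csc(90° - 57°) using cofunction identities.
csc(90° - 57°) = sec(57°)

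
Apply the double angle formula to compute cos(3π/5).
cos(3π/5) = cos²3π/10 - sin²3π/10 = -0.309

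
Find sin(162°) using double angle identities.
sin(162°) = 2 sin 81° cos 81° = 0.309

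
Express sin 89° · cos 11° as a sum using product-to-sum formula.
sin 89° cos 11° = (1/2)[sin(89°+11°) + sin(89°-11°)]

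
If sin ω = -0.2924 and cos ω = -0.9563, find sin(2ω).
sin(2ω) = 2 sin ω cos ω = 0.5592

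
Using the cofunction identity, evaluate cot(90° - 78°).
cot(90° - 78°) = tan(78°) = 4.705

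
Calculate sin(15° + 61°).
sin(15° + 61°) = sin 15° cos 61° + cos 15° sin 61° = 0.9703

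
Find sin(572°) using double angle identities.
sin(572°) = 2 sin 286° cos 286° = -0.5299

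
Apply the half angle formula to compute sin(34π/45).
sin(34π/45) = √((1 - cos 68π/45)/2) = 0.6947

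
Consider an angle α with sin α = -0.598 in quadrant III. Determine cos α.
cos α = ±√(1 - sin²α) = -0.8015 (negative in QIII)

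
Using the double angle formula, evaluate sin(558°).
sin(558°) = 2 sin 279° cos 279° = -0.309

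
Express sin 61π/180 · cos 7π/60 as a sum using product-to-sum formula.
sin 61π/180 cos 7π/60 = (1/2)[sin(61π/180+7π/60) + sin(61π/180-7π/60)]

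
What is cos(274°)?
cos(274°) = 0.06976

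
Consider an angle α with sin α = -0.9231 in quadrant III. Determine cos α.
cos α = ±√(1 - sin²α) = -0.3846 (negative in QIII)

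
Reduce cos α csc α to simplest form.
cos α csc α = cot α (using Reciprocal + quotient)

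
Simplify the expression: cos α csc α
cos α csc α = cot α (using Reciprocal + quotient)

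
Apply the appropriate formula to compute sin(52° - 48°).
sin(52° - 48°) = sin 52° cos 48° - cos 52° sin 48° = 0.06976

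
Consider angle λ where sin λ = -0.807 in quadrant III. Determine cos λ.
cos λ = ±√(1 - sin²λ) = -0.5906 (negative in QIII)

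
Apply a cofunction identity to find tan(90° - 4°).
tan(90° - 4°) = cot(4°) = 14.3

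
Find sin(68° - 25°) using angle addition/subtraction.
sin(68° - 25°) = sin 68° cos 25° - cos 68° sin 25° = 0.682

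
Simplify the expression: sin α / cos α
sin α / cos α = tan α (using Quotient identity)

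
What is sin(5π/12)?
sin(5π/12) = (√6+√2)/4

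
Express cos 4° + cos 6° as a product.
cos 4° + cos 6° = 2 cos(5°) cos(-1°)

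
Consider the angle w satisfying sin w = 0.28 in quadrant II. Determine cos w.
cos w = ±√(1 - sin²w) = -0.96 (negative in QII)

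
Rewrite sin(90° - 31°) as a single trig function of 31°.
sin(90° - 31°) = cos(31°)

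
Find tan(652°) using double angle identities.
tan(652°) = 2 tan 326° / (1 - tan²326°) = -2.475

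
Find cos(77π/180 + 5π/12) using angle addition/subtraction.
cos(77π/180 + 5π/12) = cos 77π/180 cos 5π/12 - sin 77π/180 sin 5π/12 = -0.8829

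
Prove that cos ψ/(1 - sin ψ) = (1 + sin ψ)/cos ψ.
RHS = (1 + sin ψ)(1 - sin ψ) / (cos ψ(1 - sin ψ)) = (1 - sin²ψ) / (cos ψ(1 - sin ψ)) = cos²ψ / (cos ψ(1 - sin ψ)) = cos ψ/(1 - sin ψ) = LHS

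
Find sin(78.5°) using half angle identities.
sin(78.5°) = √((1 - cos 157°)/2) = 0.9799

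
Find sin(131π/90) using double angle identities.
sin(131π/90) = 2 sin 131π/180 cos 131π/180 = -0.9903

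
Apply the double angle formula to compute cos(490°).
cos(490°) = cos²245° - sin²245° = -0.6428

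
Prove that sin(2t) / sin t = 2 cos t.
LHS = 2 sin t cos t / sin t = 2 cos t = RHS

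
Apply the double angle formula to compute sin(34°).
sin(34°) = 2 sin 17° cos 17° = 0.5592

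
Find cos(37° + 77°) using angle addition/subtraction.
cos(37° + 77°) = cos 37° cos 77° - sin 37° sin 77° = -0.4067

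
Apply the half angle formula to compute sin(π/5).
sin(π/5) = √((1 - cos 2π/5)/2) = 0.5878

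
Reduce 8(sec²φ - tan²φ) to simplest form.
8(sec²φ - tan²φ) = 8 (using Pythagorean identity)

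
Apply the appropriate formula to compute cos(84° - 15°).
cos(84° - 15°) = cos 84° cos 15° + sin 84° sin 15° = 0.3584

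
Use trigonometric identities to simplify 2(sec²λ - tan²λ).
2(sec²λ - tan²λ) = 2 (using Pythagorean identity)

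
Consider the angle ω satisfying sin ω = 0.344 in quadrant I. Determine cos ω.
cos ω = √(1 - sin²ω) = 0.939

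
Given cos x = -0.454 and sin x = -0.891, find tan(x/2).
tan(x/2) = sin x / (1 + cos x) = -1.632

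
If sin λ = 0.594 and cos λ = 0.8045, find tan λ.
tan λ = sin λ / cos λ = 0.7383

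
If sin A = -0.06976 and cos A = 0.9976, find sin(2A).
sin(2A) = 2 sin A cos A = -0.1392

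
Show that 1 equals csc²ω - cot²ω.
RHS = 1/sin²ω - cos²ω/sin²ω = (1 - cos²ω)/sin²ω = sin²ω/sin²ω = 1 = LHS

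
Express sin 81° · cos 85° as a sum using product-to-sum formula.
sin 81° cos 85° = (1/2)[sin(81°+85°) + sin(81°-85°)]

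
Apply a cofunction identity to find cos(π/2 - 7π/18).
cos(π/2 - 7π/18) = sin(7π/18) = 0.9397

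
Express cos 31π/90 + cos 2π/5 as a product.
cos 31π/90 + cos 2π/5 = 2 cos(67π/180) cos(-π/36)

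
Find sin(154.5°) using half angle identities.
sin(154.5°) = √((1 - cos 309°)/2) = 0.4305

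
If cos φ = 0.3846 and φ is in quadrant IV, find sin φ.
sin φ = -0.9231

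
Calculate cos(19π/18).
cos(19π/18) = -0.9848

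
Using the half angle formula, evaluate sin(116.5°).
sin(116.5°) = √((1 - cos 233°)/2) = 0.8949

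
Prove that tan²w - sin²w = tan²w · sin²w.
LHS = sin²w/cos²w - sin²w = sin²w(1/cos²w - 1) = sin²w · (1 - cos²w)/cos²w = sin²w · sin²w/cos²w = sin²w · tan²w = RHS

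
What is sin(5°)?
sin(5°) = 0.08716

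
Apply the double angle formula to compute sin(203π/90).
sin(203π/90) = 2 sin 203π/180 cos 203π/180 = 0.7193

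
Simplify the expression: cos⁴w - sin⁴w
cos⁴w - sin⁴w = cos(2w) (using Factoring + double angle)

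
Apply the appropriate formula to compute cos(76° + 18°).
cos(76° + 18°) = cos 76° cos 18° - sin 76° sin 18° = -0.06976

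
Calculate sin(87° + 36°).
sin(87° + 36°) = sin 87° cos 36° + cos 87° sin 36° = 0.8387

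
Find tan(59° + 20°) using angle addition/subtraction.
tan(59° + 20°) = (tan 59° + tan 20°)/(1 - tan 59° tan 20°) = 5.145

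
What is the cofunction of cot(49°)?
cot(49°) = tan(90° - 49°) = tan(41°)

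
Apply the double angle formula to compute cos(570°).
cos(570°) = cos²285° - sin²285° = -√3/2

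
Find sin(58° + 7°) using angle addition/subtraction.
sin(58° + 7°) = sin 58° cos 7° + cos 58° sin 7° = 0.9063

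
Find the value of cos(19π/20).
cos(19π/20) = -0.9877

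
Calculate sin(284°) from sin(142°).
sin(284°) = 2 sin 142° cos 142° = -0.9703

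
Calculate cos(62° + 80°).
cos(62° + 80°) = cos 62° cos 80° - sin 62° sin 80° = -0.788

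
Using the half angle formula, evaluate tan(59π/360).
tan(59π/360) = sin 59π/180 / (1 + cos 59π/180) = 0.5658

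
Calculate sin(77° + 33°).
sin(77° + 33°) = sin 77° cos 33° + cos 77° sin 33° = 0.9397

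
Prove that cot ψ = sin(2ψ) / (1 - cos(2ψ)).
RHS = 2 sin ψ cos ψ / (2sin²ψ) = cos ψ/sin ψ = cot ψ = LHS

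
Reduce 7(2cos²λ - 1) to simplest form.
7(2cos²λ - 1) = 7(cos(2λ)) (using Double angle)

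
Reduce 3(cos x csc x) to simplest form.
3(cos x csc x) = 3(cot x) (using Reciprocal + quotient)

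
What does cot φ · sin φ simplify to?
cot φ · sin φ = cos φ (using Quotient identity)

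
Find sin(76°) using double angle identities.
sin(76°) = 2 sin 38° cos 38° = 0.9703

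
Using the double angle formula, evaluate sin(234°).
sin(234°) = 2 sin 117° cos 117° = -0.809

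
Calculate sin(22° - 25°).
sin(22° - 25°) = sin 22° cos 25° - cos 22° sin 25° = -0.05234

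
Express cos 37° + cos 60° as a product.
cos 37° + cos 60° = 2 cos(48.5°) cos(-11.5°)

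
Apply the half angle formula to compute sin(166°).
sin(166°) = √((1 - cos 332°)/2) = 0.2419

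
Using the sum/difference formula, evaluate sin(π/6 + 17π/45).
sin(π/6 + 17π/45) = sin π/6 cos 17π/45 + cos π/6 sin 17π/45 = 0.9903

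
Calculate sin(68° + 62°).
sin(68° + 62°) = sin 68° cos 62° + cos 68° sin 62° = 0.766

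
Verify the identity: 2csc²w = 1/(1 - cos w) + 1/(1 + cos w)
RHS = [(1 + cos w) + (1 - cos w)] / [(1 - cos w)(1 + cos w)] = 2/(1 - cos²w) = 2/sin²w = 2csc²w = LHS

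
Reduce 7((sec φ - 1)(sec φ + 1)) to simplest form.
7((sec φ - 1)(sec φ + 1)) = 7(tan²φ) (using Diff. of squares)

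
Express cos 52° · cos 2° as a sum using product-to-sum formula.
cos 52° cos 2° = (1/2)[cos(52°-2°) + cos(52°+2°)]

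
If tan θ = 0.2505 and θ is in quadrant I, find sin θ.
sin θ = 0.243 (using tan²θ + 1 = sec²θ)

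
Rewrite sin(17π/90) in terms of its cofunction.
sin(17π/90) = cos(π/2 - 17π/90) = cos(14π/45)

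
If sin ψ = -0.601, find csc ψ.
csc ψ = 1/sin ψ = -1.664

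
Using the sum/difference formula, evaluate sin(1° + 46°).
sin(1° + 46°) = sin 1° cos 46° + cos 1° sin 46° = 0.7314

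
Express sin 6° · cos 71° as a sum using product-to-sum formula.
sin 6° cos 71° = (1/2)[sin(6°+71°) + sin(6°-71°)]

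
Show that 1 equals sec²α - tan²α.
RHS = 1/cos²α - sin²α/cos²α = (1 - sin²α)/cos²α = cos²α/cos²α = 1 = LHS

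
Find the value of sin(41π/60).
sin(41π/60) = 0.8387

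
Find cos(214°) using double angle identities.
cos(214°) = cos²107° - sin²107° = -0.829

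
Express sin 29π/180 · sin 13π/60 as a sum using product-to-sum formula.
sin 29π/180 sin 13π/60 = (1/2)[cos(29π/180-13π/60) - cos(29π/180+13π/60)]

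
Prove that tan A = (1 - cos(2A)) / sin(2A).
RHS = 2sin²A / (2 sin A cos A) = sin A/cos A = tan A = LHS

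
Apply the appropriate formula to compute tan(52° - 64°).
tan(52° - 64°) = (tan 52° - tan 64°)/(1 + tan 52° tan 64°) = -0.2126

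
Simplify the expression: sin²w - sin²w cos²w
sin²w - sin²w cos²w = sin⁴w (using Factoring)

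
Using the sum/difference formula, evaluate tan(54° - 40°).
tan(54° - 40°) = (tan 54° - tan 40°)/(1 + tan 54° tan 40°) = 0.2493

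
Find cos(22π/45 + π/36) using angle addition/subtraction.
cos(22π/45 + π/36) = cos 22π/45 cos π/36 - sin 22π/45 sin π/36 = -0.05234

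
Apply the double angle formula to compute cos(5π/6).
cos(5π/6) = cos²5π/12 - sin²5π/12 = -√3/2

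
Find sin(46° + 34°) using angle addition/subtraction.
sin(46° + 34°) = sin 46° cos 34° + cos 46° sin 34° = 0.9848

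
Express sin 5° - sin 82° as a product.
sin 5° - sin 82° = 2 cos(43.5°) sin(-38.5°)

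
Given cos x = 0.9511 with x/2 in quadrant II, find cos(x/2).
cos(x/2) = ±√((1 + cos x)/2); negative since x/2 ∈ QII, so cos(x/2) = -0.9877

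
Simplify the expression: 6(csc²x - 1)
6(csc²x - 1) = 6(cot²x) (using Pythagorean identity)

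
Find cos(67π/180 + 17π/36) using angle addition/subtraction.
cos(67π/180 + 17π/36) = cos 67π/180 cos 17π/36 - sin 67π/180 sin 17π/36 = -0.8829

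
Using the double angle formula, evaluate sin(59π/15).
sin(59π/15) = 2 sin 59π/30 cos 59π/30 = -0.2079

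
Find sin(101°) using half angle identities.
sin(101°) = √((1 - cos 202°)/2) = 0.9816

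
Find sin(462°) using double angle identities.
sin(462°) = 2 sin 231° cos 231° = 0.9781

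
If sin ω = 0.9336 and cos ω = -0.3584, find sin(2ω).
sin(2ω) = 2 sin ω cos ω = -0.6692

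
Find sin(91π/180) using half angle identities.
sin(91π/180) = √((1 - cos 91π/90)/2) = 0.9998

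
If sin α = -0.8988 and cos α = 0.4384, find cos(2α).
cos(2α) = cos²α - sin²α = -0.6156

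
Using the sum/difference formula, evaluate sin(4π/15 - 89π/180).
sin(4π/15 - 89π/180) = sin 4π/15 cos 89π/180 - cos 4π/15 sin 89π/180 = -0.6561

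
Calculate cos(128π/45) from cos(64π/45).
cos(128π/45) = cos²64π/45 - sin²64π/45 = -0.8829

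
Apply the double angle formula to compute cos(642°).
cos(642°) = cos²321° - sin²321° = 0.2079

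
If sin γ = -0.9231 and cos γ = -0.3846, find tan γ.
tan γ = sin γ / cos γ = 2.4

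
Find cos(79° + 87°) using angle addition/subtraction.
cos(79° + 87°) = cos 79° cos 87° - sin 79° sin 87° = -0.9703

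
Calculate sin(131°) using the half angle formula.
sin(131°) = √((1 - cos 262°)/2) = 0.7547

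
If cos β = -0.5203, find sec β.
sec β = 1/cos β = -1.922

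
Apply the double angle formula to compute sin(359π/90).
sin(359π/90) = 2 sin 359π/180 cos 359π/180 = -0.0349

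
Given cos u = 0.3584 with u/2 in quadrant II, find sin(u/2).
sin(u/2) = ±√((1 - cos u)/2); positive since u/2 ∈ QII, so sin(u/2) = 0.5664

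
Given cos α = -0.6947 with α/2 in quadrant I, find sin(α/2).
sin(α/2) = ±√((1 - cos α)/2); positive since α/2 ∈ QI, so sin(α/2) = 0.9205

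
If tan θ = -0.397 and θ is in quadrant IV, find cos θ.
cos θ = 0.9294 (using tan²θ + 1 = sec²θ)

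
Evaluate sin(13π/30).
sin(13π/30) = 0.9781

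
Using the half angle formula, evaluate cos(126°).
cos(126°) = -√((1 + cos 252°)/2) = -0.5878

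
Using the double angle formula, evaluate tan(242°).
tan(242°) = 2 tan 121° / (1 - tan²121°) = 1.881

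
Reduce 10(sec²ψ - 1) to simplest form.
10(sec²ψ - 1) = 10(tan²ψ) (using Pythagorean identity)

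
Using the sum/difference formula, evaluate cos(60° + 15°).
cos(60° + 15°) = cos 60° cos 15° - sin 60° sin 15° = (√6-√2)/4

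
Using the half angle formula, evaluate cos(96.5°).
cos(96.5°) = -√((1 + cos 193°)/2) = -0.1132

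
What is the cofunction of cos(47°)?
cos(47°) = sin(90° - 47°) = sin(43°)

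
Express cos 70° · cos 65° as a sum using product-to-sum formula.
cos 70° cos 65° = (1/2)[cos(70°-65°) + cos(70°+65°)]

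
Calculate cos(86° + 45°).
cos(86° + 45°) = cos 86° cos 45° - sin 86° sin 45° = -0.6561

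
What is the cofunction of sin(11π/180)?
sin(11π/180) = cos(π/2 - 11π/180) = cos(79π/180)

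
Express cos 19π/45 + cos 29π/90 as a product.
cos 19π/45 + cos 29π/90 = 2 cos(67π/180) cos(π/20)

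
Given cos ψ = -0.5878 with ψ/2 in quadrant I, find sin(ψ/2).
sin(ψ/2) = ±√((1 - cos ψ)/2); positive since ψ/2 ∈ QI, so sin(ψ/2) = 0.891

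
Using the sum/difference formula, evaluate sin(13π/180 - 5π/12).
sin(13π/180 - 5π/12) = sin 13π/180 cos 5π/12 - cos 13π/180 sin 5π/12 = -0.8829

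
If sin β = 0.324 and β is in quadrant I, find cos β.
cos β = 0.9461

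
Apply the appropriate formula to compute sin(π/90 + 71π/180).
sin(π/90 + 71π/180) = sin π/90 cos 71π/180 + cos π/90 sin 71π/180 = 0.9563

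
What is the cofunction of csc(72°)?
csc(72°) = sec(90° - 72°) = sec(18°)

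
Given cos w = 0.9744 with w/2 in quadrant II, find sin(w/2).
sin(w/2) = ±√((1 - cos w)/2); positive since w/2 ∈ QII, so sin(w/2) = 0.1131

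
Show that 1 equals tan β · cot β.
RHS = (sin β/cos β) · (cos β/sin β) = 1 = LHS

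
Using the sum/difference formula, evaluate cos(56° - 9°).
cos(56° - 9°) = cos 56° cos 9° + sin 56° sin 9° = 0.682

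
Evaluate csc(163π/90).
csc(163π/90) = -1.788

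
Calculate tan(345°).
tan(345°) = -(2-√3)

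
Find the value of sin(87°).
sin(87°) = 0.9986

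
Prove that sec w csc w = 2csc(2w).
RHS = 2/sin(2w) = 2/(2 sin w cos w) = 1/(sin w cos w) = (1/cos w)(1/sin w) = sec w csc w = LHS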